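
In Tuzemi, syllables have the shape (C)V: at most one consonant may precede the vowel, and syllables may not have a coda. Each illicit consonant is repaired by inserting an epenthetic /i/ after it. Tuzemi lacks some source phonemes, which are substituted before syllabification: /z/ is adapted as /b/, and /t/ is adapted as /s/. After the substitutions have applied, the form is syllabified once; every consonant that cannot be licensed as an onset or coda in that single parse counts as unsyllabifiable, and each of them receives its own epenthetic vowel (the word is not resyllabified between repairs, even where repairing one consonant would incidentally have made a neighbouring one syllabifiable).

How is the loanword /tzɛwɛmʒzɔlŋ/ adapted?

Substitution: /t/ → /s/, /z/ → /b/, giving /sbɛwɛmʒbɔlŋ/.
Under (C)V, the unsyllabifiable consonants are /s/, /m/, /ʒ/, /l/, /ŋ/ (no codas are permitted; onsets are limited to one consonant).
Epenthesis after each stranded consonant: /s/ → /si/, /m/ → /mi/, /ʒ/ → /ʒi/, /l/ → /li/, /ŋ/ → /ŋi/.

sibɛwɛmiʒibɔliŋi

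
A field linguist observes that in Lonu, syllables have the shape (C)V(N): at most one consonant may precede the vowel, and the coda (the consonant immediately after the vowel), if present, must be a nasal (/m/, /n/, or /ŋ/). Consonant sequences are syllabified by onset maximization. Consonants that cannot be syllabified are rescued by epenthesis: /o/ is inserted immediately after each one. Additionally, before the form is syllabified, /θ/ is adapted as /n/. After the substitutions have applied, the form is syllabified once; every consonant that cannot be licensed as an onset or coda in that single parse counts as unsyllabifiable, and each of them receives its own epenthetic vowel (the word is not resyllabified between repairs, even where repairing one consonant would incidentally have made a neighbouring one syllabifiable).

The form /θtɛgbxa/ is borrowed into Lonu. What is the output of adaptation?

notɛgoboxa

Substitution: /θ/ → /n/, giving /ntɛgbxa/.
The consonants /n/, /g/, /b/ cannot be parsed into a legal (C)V(N) syllable (only a nasal (/m/, /n/, or /ŋ/) is licensed in coda position; onsets are limited to one consonant).
Each unlicensed consonant becomes the onset of a new syllable: /n/ → /no/, /g/ → /go/, /b/ → /bo/.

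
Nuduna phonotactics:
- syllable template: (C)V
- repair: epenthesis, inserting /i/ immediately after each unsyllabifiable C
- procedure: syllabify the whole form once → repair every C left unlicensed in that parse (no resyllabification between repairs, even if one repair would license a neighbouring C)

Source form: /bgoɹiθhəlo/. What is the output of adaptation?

The consonants /b/, /θ/ cannot be parsed into a legal (C)V syllable (no codas are permitted; onsets are limited to one consonant).
Inserting the epenthetic vowel yields /b/ → /bi/, /θ/ → /θi/.

bigoɹiθihəlo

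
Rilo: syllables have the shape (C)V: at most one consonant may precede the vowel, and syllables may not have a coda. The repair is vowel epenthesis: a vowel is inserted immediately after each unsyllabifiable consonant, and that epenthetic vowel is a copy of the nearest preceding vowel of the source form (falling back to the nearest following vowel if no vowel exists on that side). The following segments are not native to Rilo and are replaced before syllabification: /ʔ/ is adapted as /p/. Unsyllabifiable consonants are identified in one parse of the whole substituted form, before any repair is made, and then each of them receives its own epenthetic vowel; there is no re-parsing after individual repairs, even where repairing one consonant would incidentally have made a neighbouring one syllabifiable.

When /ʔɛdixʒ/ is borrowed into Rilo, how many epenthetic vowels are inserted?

After substitution the input is /pɛdixʒ/.
The unsyllabifiable consonants are /x/, /ʒ/; each receives one epenthetic vowel.

2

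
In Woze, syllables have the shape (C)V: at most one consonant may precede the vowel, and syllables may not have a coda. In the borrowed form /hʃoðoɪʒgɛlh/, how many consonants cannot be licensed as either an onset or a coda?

The consonants /h/, /ʒ/, /l/, /h/ cannot be parsed into a legal (C)V syllable (no codas are permitted; onsets are limited to one consonant).

4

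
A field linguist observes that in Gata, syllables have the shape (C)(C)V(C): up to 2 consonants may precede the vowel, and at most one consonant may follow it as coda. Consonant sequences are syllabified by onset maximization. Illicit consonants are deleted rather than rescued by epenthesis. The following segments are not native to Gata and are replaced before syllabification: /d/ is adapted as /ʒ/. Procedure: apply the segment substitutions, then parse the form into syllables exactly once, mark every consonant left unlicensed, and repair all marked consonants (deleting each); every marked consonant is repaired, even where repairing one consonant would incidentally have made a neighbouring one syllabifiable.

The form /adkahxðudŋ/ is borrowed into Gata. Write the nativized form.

Substitution: /d/ → /ʒ/, giving /aʒkahxðuʒŋ/.
The consonants /ŋ/ cannot be parsed into a legal (C)(C)V(C) syllable (at most one coda consonant is licensed; onsets may contain at most 2 consonants).
Each unlicensed consonant is deleted: /ŋ/.

aʒkahxðuʒ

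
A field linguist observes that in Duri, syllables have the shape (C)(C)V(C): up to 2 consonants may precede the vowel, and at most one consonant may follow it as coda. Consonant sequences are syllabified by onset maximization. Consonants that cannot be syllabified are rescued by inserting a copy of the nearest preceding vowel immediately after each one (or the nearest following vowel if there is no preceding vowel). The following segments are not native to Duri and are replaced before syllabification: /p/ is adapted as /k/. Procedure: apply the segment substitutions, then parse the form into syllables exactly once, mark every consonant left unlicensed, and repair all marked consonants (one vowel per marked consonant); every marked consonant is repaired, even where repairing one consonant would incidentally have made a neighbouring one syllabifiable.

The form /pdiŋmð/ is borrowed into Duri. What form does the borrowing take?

Substitution: /p/ → /k/, giving /kdiŋmð/.
The consonants /m/, /ð/ cannot be parsed into a legal (C)(C)V(C) syllable (at most one coda consonant is licensed; onsets may contain at most 2 consonants).
Inserting the epenthetic vowel yields /m/ → /mi/, /ð/ → /ði/.

kdiŋmiði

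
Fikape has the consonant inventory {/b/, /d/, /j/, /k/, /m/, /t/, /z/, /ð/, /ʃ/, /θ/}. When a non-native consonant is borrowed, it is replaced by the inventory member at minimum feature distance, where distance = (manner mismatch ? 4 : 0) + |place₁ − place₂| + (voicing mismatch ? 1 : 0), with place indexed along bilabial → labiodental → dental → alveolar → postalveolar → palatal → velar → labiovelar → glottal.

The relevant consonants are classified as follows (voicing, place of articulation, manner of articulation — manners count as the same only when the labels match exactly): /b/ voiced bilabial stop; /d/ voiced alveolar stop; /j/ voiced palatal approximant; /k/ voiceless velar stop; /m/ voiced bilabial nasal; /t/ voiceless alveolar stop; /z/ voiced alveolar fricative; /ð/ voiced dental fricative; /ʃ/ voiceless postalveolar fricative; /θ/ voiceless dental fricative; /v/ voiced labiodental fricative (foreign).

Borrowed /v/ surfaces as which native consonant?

ð

/ð/ is closest: same manner (fricative), place distance 1 (labiodental→dental), same voicing; total 1. Next closest is /z/ at distance 2.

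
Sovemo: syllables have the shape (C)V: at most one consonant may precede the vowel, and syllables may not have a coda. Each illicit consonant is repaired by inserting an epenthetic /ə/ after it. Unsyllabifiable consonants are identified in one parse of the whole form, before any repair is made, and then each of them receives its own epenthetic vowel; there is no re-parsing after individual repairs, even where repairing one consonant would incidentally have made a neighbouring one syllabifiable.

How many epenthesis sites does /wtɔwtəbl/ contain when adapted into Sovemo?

4

The unsyllabifiable consonants are /w/, /w/, /b/, /l/; each receives one epenthetic vowel.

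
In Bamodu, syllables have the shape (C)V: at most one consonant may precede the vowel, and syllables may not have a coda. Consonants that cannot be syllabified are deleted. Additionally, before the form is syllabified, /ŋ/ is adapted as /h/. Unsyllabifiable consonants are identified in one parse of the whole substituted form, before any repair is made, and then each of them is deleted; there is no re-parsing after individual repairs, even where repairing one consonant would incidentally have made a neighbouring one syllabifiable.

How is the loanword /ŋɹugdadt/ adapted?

ɹuda

Substitution: /ŋ/ → /h/, giving /hɹugdadt/.
Under (C)V, the unsyllabifiable consonants are /h/, /g/, /d/, /t/ (no codas are permitted; onsets are limited to one consonant).
Deleting the stranded consonants removes /h/, /g/, /d/, /t/.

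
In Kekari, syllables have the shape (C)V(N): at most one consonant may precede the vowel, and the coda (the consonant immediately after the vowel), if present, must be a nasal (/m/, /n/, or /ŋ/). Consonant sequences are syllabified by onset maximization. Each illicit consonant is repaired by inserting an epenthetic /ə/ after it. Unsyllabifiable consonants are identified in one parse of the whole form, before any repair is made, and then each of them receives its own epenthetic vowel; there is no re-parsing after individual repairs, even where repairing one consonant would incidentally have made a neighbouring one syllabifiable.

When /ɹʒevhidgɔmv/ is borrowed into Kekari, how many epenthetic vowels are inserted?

4

The unsyllabifiable consonants are /ɹ/, /v/, /d/, /v/; each receives one epenthetic vowel.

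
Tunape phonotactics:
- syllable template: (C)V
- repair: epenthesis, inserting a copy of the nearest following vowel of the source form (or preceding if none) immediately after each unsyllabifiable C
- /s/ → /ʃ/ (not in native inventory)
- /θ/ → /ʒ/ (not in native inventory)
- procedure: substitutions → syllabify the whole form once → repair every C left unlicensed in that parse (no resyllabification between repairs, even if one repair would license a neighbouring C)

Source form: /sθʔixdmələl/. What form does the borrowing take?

Substitution: /s/ → /ʃ/, /θ/ → /ʒ/, giving /ʃʒʔixdmələl/.
Syllabifying with onset maximization leaves /ʃ/, /ʒ/, /x/, /d/, /l/ stranded (no codas are permitted; onsets are limited to one consonant).
Inserting the epenthetic vowel yields /ʃ/ → /ʃi/, /ʒ/ → /ʒi/, /x/ → /xə/, /d/ → /də/, /l/ → /lə/.

ʃiʒiʔixədəmələlə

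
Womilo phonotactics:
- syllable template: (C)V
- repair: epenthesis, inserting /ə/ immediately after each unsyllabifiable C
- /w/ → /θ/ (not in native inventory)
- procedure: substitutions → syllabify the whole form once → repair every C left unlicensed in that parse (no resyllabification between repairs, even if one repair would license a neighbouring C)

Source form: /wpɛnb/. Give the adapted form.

θəpɛnəbə

Substitution: /w/ → /θ/, giving /θpɛnb/.
Syllabifying with onset maximization leaves /θ/, /n/, /b/ stranded (no codas are permitted; onsets are limited to one consonant).
Each unlicensed consonant becomes the onset of a new syllable: /θ/ → /θə/, /n/ → /nə/, /b/ → /bə/.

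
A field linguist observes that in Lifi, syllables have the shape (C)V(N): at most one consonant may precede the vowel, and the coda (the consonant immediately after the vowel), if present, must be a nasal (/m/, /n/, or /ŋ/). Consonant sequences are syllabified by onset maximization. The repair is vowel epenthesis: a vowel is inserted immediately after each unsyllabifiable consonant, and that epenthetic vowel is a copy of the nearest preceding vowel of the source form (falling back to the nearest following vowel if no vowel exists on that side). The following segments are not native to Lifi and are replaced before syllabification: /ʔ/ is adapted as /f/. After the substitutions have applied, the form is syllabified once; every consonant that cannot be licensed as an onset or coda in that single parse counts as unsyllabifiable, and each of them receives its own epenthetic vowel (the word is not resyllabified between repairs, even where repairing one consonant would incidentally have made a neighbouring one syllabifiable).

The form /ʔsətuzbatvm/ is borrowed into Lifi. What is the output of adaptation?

Substitution: /ʔ/ → /f/, giving /fsətuzbatvm/.
Syllabifying with onset maximization leaves /f/, /z/, /t/, /v/, /m/ stranded (only a nasal (/m/, /n/, or /ŋ/) is licensed in coda position; onsets are limited to one consonant).
Each unlicensed consonant becomes the onset of a new syllable: /f/ → /fə/, /z/ → /zu/, /t/ → /ta/, /v/ → /va/, /m/ → /ma/.

fəsətuzubatavama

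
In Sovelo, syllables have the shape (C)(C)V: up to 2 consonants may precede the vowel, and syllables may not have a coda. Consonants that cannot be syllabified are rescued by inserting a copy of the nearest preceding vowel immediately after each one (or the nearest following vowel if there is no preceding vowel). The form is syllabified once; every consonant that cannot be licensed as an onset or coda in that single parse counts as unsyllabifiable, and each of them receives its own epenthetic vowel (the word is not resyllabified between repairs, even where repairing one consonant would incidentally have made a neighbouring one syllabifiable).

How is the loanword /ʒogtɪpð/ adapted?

Syllabifying with onset maximization leaves /p/, /ð/ stranded (no codas are permitted; onsets may contain at most 2 consonants).
Each unlicensed consonant becomes the onset of a new syllable: /p/ → /pɪ/, /ð/ → /ðɪ/.

ʒogtɪpɪðɪ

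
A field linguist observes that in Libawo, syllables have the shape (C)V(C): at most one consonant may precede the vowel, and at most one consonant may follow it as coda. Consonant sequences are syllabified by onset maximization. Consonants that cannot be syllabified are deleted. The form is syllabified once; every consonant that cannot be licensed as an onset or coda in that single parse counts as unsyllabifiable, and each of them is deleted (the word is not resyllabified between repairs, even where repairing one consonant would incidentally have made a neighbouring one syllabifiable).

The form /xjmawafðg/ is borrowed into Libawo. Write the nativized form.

The consonants /x/, /j/, /ð/, /g/ cannot be parsed into a legal (C)V(C) syllable (at most one coda consonant is licensed; onsets are limited to one consonant).
Deleting the stranded consonants removes /x/, /j/, /ð/, /g/.

mawaf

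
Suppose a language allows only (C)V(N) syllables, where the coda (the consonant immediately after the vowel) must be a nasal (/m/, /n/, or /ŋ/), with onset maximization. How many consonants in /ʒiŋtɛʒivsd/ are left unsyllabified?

3

Syllabifying with onset maximization leaves /v/, /s/, /d/ stranded (only a nasal (/m/, /n/, or /ŋ/) is licensed in coda position; onsets are limited to one consonant).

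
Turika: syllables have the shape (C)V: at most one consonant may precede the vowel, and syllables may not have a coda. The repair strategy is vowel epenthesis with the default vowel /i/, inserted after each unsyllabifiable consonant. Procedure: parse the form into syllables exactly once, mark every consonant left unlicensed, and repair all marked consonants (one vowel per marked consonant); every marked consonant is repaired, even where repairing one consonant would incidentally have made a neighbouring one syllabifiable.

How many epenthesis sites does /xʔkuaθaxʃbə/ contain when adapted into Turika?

4

The unsyllabifiable consonants are /x/, /ʔ/, /x/, /ʃ/; each receives one epenthetic vowel.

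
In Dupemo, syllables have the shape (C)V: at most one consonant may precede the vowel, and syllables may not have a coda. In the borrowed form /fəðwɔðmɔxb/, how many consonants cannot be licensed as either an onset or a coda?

The consonants /ð/, /ð/, /x/, /b/ cannot be parsed into a legal (C)V syllable (no codas are permitted; onsets are limited to one consonant).

4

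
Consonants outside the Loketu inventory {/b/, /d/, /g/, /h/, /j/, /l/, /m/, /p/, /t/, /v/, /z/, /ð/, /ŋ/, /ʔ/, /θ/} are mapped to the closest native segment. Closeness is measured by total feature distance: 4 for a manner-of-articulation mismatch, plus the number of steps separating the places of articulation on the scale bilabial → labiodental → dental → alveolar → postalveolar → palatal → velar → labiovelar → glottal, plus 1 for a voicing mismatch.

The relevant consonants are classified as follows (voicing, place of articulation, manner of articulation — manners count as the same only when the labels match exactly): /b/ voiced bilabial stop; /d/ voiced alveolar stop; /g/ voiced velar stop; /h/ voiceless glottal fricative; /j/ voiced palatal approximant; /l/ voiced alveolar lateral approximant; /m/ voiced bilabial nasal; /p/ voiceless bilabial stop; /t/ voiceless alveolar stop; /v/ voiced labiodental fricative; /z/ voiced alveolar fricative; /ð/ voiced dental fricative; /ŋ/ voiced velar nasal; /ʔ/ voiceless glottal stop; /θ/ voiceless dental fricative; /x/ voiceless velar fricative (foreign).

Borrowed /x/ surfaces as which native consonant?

/h/ is closest: same manner (fricative), place distance 2 (velar→glottal), same voicing; total 2. Next closest is /z/ at distance 4.

h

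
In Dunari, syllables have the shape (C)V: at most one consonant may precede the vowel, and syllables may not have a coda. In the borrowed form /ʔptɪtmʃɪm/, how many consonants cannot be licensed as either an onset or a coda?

Syllabifying with onset maximization leaves /ʔ/, /p/, /t/, /m/, /m/ stranded (no codas are permitted; onsets are limited to one consonant).

5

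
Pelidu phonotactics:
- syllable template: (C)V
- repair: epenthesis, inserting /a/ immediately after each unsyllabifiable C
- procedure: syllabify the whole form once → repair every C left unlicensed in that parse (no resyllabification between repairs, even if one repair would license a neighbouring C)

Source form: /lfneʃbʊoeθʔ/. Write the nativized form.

The consonants /l/, /f/, /ʃ/, /θ/, /ʔ/ cannot be parsed into a legal (C)V syllable (no codas are permitted; onsets are limited to one consonant).
Each unlicensed consonant becomes the onset of a new syllable: /l/ → /la/, /f/ → /fa/, /ʃ/ → /ʃa/, /θ/ → /θa/, /ʔ/ → /ʔa/.

lafaneʃabʊoeθaʔa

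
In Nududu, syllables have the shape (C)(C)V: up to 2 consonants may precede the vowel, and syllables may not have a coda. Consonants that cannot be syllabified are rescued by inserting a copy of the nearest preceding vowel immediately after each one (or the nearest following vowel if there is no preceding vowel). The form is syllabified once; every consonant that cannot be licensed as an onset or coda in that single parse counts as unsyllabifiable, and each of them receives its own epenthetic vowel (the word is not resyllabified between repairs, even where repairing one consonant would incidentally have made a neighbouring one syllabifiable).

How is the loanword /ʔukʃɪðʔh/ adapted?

ʔukʃɪðɪʔɪhɪ

The consonants /ð/, /ʔ/, /h/ cannot be parsed into a legal (C)(C)V syllable (no codas are permitted; onsets may contain at most 2 consonants).
Inserting the epenthetic vowel yields /ð/ → /ðɪ/, /ʔ/ → /ʔɪ/, /h/ → /hɪ/.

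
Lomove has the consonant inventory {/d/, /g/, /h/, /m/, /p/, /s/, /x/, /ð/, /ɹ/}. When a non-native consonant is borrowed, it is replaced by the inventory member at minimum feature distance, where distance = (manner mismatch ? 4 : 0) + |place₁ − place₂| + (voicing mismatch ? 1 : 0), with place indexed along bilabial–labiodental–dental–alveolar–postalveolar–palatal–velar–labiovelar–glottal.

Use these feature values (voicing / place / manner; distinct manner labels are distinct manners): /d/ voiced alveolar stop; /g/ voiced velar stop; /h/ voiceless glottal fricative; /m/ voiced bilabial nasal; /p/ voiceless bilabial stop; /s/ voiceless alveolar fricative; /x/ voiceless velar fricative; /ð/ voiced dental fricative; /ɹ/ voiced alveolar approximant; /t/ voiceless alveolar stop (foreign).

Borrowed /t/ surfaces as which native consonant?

/d/ is closest: same manner (stop), place distance 0 (alveolar→alveolar), voicing differs (+1); total 1. Next closest is /p/ at distance 3.

d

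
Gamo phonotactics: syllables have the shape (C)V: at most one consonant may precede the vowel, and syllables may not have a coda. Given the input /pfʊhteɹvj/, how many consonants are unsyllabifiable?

Under (C)V, the unsyllabifiable consonants are /p/, /h/, /ɹ/, /v/, /j/ (no codas are permitted; onsets are limited to one consonant).

5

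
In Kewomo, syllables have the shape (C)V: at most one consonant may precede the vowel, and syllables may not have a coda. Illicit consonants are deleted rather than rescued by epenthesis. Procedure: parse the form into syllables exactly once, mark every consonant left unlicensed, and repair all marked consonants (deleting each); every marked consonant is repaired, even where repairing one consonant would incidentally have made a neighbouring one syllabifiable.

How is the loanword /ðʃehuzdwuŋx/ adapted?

ʃehuwu

The consonants /ð/, /z/, /d/, /ŋ/, /x/ cannot be parsed into a legal (C)V syllable (no codas are permitted; onsets are limited to one consonant).
Each unlicensed consonant is deleted: /ð/, /z/, /d/, /ŋ/, /x/.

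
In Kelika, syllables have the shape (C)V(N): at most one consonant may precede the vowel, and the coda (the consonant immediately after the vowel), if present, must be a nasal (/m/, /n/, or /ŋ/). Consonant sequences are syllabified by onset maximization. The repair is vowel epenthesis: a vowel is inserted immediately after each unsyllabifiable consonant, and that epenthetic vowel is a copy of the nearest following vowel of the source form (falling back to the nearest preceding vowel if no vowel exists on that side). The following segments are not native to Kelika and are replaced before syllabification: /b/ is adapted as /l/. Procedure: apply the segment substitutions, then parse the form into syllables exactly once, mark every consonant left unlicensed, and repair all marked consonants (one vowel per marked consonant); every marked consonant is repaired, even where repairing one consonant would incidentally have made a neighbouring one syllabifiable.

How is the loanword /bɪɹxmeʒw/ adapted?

Substitution: /b/ → /l/, giving /lɪɹxmeʒw/.
Under (C)V(N), the unsyllabifiable consonants are /ɹ/, /x/, /ʒ/, /w/ (only a nasal (/m/, /n/, or /ŋ/) is licensed in coda position; onsets are limited to one consonant).
Inserting the epenthetic vowel yields /ɹ/ → /ɹe/, /x/ → /xe/, /ʒ/ → /ʒe/, /w/ → /we/.

lɪɹexemeʒewe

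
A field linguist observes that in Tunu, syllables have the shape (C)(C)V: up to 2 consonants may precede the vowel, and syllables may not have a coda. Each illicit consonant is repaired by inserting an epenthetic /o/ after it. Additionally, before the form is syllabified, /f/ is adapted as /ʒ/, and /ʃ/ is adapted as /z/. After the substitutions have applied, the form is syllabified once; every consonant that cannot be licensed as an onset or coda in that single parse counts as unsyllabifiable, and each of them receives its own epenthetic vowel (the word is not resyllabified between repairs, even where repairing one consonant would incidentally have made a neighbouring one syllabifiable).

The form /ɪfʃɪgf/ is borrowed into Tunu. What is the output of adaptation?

Substitution: /f/ → /ʒ/, /ʃ/ → /z/, giving /ɪʒzɪgʒ/.
The consonants /g/, /ʒ/ cannot be parsed into a legal (C)(C)V syllable (no codas are permitted; onsets may contain at most 2 consonants).
Inserting the epenthetic vowel yields /g/ → /go/, /ʒ/ → /ʒo/.

ɪʒzɪgoʒo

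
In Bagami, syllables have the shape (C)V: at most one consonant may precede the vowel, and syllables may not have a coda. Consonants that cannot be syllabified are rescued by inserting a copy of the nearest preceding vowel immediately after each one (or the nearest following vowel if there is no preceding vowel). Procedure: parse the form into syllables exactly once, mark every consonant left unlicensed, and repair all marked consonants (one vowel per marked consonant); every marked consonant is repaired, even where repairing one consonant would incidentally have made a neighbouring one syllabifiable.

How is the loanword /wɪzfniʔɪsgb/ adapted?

The consonants /z/, /f/, /s/, /g/, /b/ cannot be parsed into a legal (C)V syllable (no codas are permitted; onsets are limited to one consonant).
Epenthesis after each stranded consonant: /z/ → /zɪ/, /f/ → /fɪ/, /s/ → /sɪ/, /g/ → /gɪ/, /b/ → /bɪ/.

wɪzɪfɪniʔɪsɪgɪbɪ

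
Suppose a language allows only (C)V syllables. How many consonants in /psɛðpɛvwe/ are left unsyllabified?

3

Under (C)V, the unsyllabifiable consonants are /p/, /ð/, /v/ (no codas are permitted; onsets are limited to one consonant).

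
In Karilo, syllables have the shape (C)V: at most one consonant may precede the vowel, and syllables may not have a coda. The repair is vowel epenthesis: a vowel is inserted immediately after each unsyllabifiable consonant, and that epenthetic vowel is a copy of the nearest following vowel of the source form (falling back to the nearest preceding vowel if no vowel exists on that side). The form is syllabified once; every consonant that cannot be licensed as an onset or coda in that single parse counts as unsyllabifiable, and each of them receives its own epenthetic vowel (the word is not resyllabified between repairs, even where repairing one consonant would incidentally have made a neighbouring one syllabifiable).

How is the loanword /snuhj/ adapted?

Syllabifying with onset maximization leaves /s/, /h/, /j/ stranded (no codas are permitted; onsets are limited to one consonant).
Each unlicensed consonant becomes the onset of a new syllable: /s/ → /su/, /h/ → /hu/, /j/ → /ju/.

sunuhuju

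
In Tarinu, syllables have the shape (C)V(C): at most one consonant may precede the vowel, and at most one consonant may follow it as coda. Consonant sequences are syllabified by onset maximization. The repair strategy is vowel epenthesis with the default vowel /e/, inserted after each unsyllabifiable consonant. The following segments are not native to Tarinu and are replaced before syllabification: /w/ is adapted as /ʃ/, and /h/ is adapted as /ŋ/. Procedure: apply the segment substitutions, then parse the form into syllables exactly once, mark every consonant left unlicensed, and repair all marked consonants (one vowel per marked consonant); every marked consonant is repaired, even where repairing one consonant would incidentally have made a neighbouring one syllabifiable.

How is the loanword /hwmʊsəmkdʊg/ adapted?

ŋeʃemʊsəmkedʊg

Substitution: /h/ → /ŋ/, /w/ → /ʃ/, giving /ŋʃmʊsəmkdʊg/.
Syllabifying with onset maximization leaves /ŋ/, /ʃ/, /k/ stranded (at most one coda consonant is licensed; onsets are limited to one consonant).
Epenthesis after each stranded consonant: /ŋ/ → /ŋe/, /ʃ/ → /ʃe/, /k/ → /ke/.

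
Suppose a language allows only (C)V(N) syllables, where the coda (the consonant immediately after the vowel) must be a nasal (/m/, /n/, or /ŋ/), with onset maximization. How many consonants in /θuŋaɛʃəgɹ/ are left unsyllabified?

Syllabifying with onset maximization leaves /g/, /ɹ/ stranded (only a nasal (/m/, /n/, or /ŋ/) is licensed in coda position; onsets are limited to one consonant).

2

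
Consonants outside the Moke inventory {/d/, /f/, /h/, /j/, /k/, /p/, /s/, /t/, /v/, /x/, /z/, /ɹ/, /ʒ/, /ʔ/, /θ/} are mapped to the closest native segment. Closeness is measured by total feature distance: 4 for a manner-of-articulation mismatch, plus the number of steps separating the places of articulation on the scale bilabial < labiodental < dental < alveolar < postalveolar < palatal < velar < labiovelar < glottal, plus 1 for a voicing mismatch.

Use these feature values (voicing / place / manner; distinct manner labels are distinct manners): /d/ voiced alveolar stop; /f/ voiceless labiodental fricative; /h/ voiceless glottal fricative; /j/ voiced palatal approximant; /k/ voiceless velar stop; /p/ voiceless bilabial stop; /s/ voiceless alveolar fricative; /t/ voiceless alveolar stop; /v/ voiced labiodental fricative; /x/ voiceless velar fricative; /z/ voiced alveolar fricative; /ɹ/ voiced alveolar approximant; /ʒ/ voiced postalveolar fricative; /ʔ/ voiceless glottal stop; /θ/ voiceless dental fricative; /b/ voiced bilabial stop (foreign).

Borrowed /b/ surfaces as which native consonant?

p

/p/ is closest: same manner (stop), place distance 0 (bilabial→bilabial), voicing differs (+1); total 1. Next closest is /d/ at distance 3.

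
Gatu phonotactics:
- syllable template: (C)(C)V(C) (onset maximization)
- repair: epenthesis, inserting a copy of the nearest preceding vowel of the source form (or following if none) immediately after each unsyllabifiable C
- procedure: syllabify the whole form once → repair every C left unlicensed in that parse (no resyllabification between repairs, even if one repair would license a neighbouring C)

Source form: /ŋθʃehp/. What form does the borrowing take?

ŋeθʃehpe

The consonants /ŋ/, /p/ cannot be parsed into a legal (C)(C)V(C) syllable (at most one coda consonant is licensed; onsets may contain at most 2 consonants).
Epenthesis after each stranded consonant: /ŋ/ → /ŋe/, /p/ → /pe/.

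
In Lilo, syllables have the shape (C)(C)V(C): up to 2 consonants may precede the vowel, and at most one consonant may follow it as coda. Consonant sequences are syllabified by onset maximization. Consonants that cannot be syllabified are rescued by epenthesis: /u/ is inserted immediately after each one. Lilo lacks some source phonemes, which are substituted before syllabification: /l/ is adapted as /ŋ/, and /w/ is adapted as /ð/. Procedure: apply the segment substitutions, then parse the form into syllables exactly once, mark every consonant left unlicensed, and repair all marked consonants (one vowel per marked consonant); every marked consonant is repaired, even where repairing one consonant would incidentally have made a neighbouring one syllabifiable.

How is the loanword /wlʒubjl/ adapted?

ðuŋʒubjuŋu

Substitution: /w/ → /ð/, /l/ → /ŋ/, giving /ðŋʒubjŋ/.
Under (C)(C)V(C), the unsyllabifiable consonants are /ð/, /j/, /ŋ/ (at most one coda consonant is licensed; onsets may contain at most 2 consonants).
Inserting the epenthetic vowel yields /ð/ → /ðu/, /j/ → /ju/, /ŋ/ → /ŋu/.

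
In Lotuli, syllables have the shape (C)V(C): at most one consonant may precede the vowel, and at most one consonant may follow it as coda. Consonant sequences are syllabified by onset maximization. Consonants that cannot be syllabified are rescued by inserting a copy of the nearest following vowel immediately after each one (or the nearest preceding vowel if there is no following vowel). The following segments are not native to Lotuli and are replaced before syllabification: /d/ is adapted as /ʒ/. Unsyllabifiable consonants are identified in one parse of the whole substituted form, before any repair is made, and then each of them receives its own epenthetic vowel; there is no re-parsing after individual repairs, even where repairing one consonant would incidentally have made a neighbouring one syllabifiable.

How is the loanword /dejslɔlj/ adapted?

Substitution: /d/ → /ʒ/, giving /ʒejslɔlj/.
The consonants /s/, /j/ cannot be parsed into a legal (C)V(C) syllable (at most one coda consonant is licensed; onsets are limited to one consonant).
Epenthesis after each stranded consonant: /s/ → /sɔ/, /j/ → /jɔ/.

ʒejsɔlɔljɔ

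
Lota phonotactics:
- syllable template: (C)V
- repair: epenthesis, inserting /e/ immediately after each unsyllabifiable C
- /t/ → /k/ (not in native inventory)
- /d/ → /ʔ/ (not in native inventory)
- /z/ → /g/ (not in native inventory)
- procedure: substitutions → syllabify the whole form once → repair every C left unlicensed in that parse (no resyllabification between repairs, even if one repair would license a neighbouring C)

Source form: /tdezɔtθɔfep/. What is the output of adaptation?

Substitution: /t/ → /k/, /d/ → /ʔ/, /z/ → /g/, giving /kʔegɔkθɔfep/.
The consonants /k/, /k/, /p/ cannot be parsed into a legal (C)V syllable (no codas are permitted; onsets are limited to one consonant).
Epenthesis after each stranded consonant: /k/ → /ke/, /k/ → /ke/, /p/ → /pe/.

keʔegɔkeθɔfepe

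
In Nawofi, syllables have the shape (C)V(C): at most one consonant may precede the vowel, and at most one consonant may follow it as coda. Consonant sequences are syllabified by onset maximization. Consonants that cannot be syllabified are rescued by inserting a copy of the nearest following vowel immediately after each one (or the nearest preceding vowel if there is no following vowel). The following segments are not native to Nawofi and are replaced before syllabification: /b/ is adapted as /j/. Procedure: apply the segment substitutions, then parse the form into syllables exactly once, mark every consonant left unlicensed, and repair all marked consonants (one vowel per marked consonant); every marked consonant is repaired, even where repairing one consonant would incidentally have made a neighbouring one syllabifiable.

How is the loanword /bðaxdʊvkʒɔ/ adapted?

jaðaxdʊvkɔʒɔ

Substitution: /b/ → /j/, giving /jðaxdʊvkʒɔ/.
Under (C)V(C), the unsyllabifiable consonants are /j/, /k/ (at most one coda consonant is licensed; onsets are limited to one consonant).
Each unlicensed consonant becomes the onset of a new syllable: /j/ → /ja/, /k/ → /kɔ/.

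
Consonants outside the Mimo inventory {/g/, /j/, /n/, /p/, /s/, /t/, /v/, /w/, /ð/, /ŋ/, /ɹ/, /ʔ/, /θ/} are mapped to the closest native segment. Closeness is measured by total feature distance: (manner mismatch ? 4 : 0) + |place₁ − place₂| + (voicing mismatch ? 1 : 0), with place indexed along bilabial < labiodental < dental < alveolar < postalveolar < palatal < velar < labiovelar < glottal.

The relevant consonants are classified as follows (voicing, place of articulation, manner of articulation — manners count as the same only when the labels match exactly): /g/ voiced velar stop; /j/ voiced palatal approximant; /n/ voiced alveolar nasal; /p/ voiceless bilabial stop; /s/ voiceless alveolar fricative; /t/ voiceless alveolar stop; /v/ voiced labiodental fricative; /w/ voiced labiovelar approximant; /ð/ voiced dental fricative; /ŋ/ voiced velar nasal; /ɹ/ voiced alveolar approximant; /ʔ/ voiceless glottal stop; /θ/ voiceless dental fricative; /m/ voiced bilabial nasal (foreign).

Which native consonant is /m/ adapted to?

/n/ is closest: same manner (nasal), place distance 3 (bilabial→alveolar), same voicing; total 3. Next closest is /p/ at distance 5.

n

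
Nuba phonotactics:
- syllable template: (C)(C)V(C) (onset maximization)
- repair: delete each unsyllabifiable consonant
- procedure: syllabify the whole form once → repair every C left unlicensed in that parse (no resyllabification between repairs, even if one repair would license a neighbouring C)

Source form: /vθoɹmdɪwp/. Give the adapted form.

vθoɹmdɪw

The consonants /p/ cannot be parsed into a legal (C)(C)V(C) syllable (at most one coda consonant is licensed; onsets may contain at most 2 consonants).
Deleting the stranded consonants removes /p/.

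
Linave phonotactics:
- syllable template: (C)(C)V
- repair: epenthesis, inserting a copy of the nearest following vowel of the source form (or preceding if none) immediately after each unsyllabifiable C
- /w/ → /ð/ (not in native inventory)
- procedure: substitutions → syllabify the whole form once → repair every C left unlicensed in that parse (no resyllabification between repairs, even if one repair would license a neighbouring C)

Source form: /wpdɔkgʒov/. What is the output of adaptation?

ðɔpdɔkogʒovo

Substitution: /w/ → /ð/, giving /ðpdɔkgʒov/.
The consonants /ð/, /k/, /v/ cannot be parsed into a legal (C)(C)V syllable (no codas are permitted; onsets may contain at most 2 consonants).
Inserting the epenthetic vowel yields /ð/ → /ðɔ/, /k/ → /ko/, /v/ → /vo/.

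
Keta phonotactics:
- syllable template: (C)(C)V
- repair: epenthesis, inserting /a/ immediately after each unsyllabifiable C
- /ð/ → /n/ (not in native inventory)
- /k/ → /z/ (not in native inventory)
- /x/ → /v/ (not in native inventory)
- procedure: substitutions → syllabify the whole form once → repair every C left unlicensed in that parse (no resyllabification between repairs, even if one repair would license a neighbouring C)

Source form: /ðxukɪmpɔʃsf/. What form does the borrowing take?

nvuzɪmpɔʃasafa

Substitution: /ð/ → /n/, /x/ → /v/, /k/ → /z/, giving /nvuzɪmpɔʃsf/.
The consonants /ʃ/, /s/, /f/ cannot be parsed into a legal (C)(C)V syllable (no codas are permitted; onsets may contain at most 2 consonants).
Each unlicensed consonant becomes the onset of a new syllable: /ʃ/ → /ʃa/, /s/ → /sa/, /f/ → /fa/.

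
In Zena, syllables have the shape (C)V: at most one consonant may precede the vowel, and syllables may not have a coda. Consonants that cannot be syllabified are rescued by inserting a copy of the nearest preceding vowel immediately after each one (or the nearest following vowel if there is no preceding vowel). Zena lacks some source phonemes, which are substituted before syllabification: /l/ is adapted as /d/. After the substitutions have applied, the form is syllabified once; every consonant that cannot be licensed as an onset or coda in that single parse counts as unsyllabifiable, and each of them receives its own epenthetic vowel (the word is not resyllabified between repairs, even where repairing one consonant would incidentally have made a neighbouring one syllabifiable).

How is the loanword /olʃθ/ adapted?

odoʃoθo

Substitution: /l/ → /d/, giving /odʃθ/.
Syllabifying with onset maximization leaves /d/, /ʃ/, /θ/ stranded (no codas are permitted; onsets are limited to one consonant).
Each unlicensed consonant becomes the onset of a new syllable: /d/ → /do/, /ʃ/ → /ʃo/, /θ/ → /θo/.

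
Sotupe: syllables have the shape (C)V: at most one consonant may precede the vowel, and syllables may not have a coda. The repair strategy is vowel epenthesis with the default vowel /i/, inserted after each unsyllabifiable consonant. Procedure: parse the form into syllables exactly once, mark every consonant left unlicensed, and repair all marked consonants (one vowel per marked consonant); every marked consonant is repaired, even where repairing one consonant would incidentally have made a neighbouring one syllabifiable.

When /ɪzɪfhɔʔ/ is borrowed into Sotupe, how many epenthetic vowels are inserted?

2

The unsyllabifiable consonants are /f/, /ʔ/; each receives one epenthetic vowel.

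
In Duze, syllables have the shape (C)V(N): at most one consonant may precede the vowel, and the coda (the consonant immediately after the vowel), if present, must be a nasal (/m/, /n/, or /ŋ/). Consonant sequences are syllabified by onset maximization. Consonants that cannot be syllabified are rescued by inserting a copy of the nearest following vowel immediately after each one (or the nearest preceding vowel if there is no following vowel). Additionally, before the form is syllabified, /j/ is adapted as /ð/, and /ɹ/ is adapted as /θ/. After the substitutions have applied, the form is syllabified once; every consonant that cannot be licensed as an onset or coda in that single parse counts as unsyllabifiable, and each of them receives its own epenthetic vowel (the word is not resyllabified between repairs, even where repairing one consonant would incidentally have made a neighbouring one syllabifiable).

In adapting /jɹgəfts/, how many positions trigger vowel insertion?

After substitution the input is /ðθgəfts/.
The unsyllabifiable consonants are /ð/, /θ/, /f/, /t/, /s/; each receives one epenthetic vowel.

5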